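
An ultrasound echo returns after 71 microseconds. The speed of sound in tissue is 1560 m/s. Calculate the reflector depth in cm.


depth = c * t / 2
t = 71 us = 7.1000e-05 s
depth = 1560 * 7.1000e-05 / 2
depth = 0.05538 m = 5.538 cm


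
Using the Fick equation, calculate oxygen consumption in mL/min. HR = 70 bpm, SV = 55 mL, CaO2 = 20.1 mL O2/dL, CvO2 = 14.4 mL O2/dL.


CO = HR*SV = 70*55/1000 = 3.85 L/min
a-v O2 diff = 20.1 - 14.4 = 5.7 mL/dL
VO2 = CO * (CaO2-CvO2) * 10 dL/L
VO2 = 3.85 * 5.7 * 10
VO2 = 219.5 mL/min


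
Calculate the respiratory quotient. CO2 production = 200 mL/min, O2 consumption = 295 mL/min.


RQ = VCO2 / VO2
RQ = 200 / 295
RQ = 0.678


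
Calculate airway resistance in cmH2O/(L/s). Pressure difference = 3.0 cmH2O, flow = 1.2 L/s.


R = dP / flow
R = 3.0 / 1.2
R = 2.5 cmH2O/(L/s)


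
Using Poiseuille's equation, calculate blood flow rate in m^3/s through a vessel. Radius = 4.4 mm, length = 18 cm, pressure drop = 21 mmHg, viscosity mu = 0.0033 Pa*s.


Q = pi*r^4*dP / (8*mu*L)
r = 0.0044 m, L = 0.18 m
dP = 21 mmHg = 2799.762 Pa
Q = 6.9375e-04 m^3/s


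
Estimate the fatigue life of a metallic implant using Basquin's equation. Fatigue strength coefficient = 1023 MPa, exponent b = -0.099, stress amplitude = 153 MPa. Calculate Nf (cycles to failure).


sigma_a = sigma_f' * (2Nf)^b
2Nf = (sigma_a/sigma_f')^(1/b)
2Nf = (153/1023)^(1/-0.099)
2Nf = 2.1636847e+08
Nf = 1.0818e+08


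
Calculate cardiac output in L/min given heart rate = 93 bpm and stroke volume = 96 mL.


CO = HR * SV
CO = 93 * 96 / 1000
CO = 8.928 L/min


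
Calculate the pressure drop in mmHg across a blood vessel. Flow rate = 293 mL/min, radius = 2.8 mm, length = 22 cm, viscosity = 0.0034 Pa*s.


dP = 8*mu*L*Q / (pi*r^4)
Q = 293 mL/min = 4.88333e-06 m^3/s
dP = 151.33 Pa = 151.33 / 133.322 mmHg = 1.135 mmHg


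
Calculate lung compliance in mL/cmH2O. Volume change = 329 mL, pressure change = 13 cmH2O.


C = dV / dP
C = 329 / 13
C = 25.31 mL/cmH2O


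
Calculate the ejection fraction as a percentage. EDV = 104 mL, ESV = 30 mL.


SV = EDV - ESV = 104 - 30 = 74 mL
EF = SV/EDV * 100 = 74/104 * 100
EF = 71.15%


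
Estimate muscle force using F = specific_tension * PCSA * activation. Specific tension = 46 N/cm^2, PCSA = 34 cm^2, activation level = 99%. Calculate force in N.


F = sigma * PCSA * activation
F = 46 * 34 * 0.99
F = 1548 N


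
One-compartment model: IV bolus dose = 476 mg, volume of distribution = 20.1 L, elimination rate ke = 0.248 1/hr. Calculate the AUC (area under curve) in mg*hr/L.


C0 = Dose/Vd = 476/20.1 = 23.6816 mg/L
AUC = C0/ke = 23.6816/0.248
AUC = 95.49 mg*hr/L


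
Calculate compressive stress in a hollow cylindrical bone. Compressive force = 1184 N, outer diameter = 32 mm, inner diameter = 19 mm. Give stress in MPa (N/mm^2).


A = pi*(r_o^2 - r_i^2)
r_o = 16 mm, r_i = 9.5 mm
A = 520.719 mm^2
sigma = F/A = 1184 / 520.719
sigma = 2.274 MPa


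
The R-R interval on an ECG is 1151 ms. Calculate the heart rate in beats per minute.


HR = 60 / RR_interval(s)
RR = 1151 ms = 1.151 s
HR = 60 / 1.151 = 52.13 bpm


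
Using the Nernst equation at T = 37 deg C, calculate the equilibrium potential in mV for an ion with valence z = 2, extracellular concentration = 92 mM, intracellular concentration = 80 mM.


E = (RT/(zF)) * ln(C_out/C_in)
T = 37 + 273.15 = 310.15 K
E = (8.314 * 310.15 / (2 * 96485)) * ln(92/80)
E = 1.868 mV


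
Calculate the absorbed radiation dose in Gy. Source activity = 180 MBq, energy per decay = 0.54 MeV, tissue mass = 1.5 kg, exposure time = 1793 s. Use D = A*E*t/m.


A = 180 MBq = 1.8000e+08 Bq
E = 0.54 MeV = 8.6508e-14 J
D = A*E*t/m = 1.8000e+08*8.6508e-14*1793/1.5
D = 0.01861 Gy


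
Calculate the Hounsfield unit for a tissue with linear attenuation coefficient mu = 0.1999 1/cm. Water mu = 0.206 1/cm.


HU = ((mu_tissue - mu_water) / mu_water) * 1000
HU = ((0.1999 - 0.206) / 0.206) * 1000
HU = -29.61


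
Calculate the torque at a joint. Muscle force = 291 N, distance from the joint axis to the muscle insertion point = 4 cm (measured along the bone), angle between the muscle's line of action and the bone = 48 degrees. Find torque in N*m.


Torque = F * d * sin(theta)   (moment arm = d*sin(theta))
d = 4 cm = 0.04 m
Torque = 291 * 0.04 * sin(48)
Torque = 8.65 N*m


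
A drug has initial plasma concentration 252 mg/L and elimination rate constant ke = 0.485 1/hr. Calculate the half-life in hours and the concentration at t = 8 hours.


t_half = ln(2) / ke = 0.693147 / 0.485 = 1.429 hr
C(t) = C0 * exp(-ke*t) = 252 * exp(-0.485*8)
C(8) = 5.204 mg/L


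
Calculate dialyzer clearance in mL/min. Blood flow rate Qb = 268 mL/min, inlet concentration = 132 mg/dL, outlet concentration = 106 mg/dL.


K = Qb * (Cb_in - Cb_out) / Cb_in
K = 268 * (132 - 106) / 132
K = 52.79 mL/min


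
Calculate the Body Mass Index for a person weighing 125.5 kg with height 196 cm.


BMI = weight / height^2
height = 196 cm = 1.96 m
BMI = 125.5 / 1.96^2
BMI = 32.67 kg/m^2


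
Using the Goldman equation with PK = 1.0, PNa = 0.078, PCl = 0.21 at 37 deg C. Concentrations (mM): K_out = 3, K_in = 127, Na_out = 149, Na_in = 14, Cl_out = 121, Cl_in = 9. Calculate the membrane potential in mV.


Vm = (RT/F)*ln((PK*Ko + PNa*Nao + PCl*Cli)/(PK*Ki + PNa*Nai + PCl*Clo))
Numer = 16.512, Denom = 153.502
Vm = -59.59 mV


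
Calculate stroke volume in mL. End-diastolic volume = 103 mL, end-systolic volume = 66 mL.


SV = EDV - ESV
SV = 103 - 66
SV = 37 mL


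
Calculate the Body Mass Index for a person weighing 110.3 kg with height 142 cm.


BMI = weight / height^2
height = 142 cm = 1.42 m
BMI = 110.3 / 1.42^2
BMI = 54.7 kg/m^2


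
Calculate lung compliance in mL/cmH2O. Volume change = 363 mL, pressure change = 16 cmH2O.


C = dV / dP
C = 363 / 16
C = 22.69 mL/cmH2O


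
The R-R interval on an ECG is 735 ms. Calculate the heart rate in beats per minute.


HR = 60 / RR_interval(s)
RR = 735 ms = 0.735 s
HR = 60 / 0.735 = 81.63 bpm


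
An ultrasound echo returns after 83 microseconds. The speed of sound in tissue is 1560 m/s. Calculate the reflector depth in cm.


depth = c * t / 2
t = 83 us = 8.3000e-05 s
depth = 1560 * 8.3000e-05 / 2
depth = 0.06474 m = 6.474 cm


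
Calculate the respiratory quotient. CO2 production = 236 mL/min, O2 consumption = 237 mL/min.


RQ = VCO2 / VO2
RQ = 236 / 237
RQ = 0.9958


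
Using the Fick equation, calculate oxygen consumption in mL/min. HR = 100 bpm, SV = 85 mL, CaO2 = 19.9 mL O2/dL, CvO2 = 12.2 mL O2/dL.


CO = HR*SV = 100*85/1000 = 8.5 L/min
a-v O2 diff = 19.9 - 12.2 = 7.7 mL/dL
VO2 = CO * (CaO2-CvO2) * 10 dL/L
VO2 = 8.5 * 7.7 * 10
VO2 = 654.5 mL/min


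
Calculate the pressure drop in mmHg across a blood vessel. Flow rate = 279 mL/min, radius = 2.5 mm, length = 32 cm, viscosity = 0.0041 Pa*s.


dP = 8*mu*L*Q / (pi*r^4)
Q = 279 mL/min = 4.65e-06 m^3/s
dP = 397.71 Pa = 397.71 / 133.322 mmHg = 2.983 mmHg


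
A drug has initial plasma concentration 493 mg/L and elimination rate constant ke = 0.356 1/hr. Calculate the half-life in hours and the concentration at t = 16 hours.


t_half = ln(2) / ke = 0.693147 / 0.356 = 1.947 hr
C(t) = C0 * exp(-ke*t) = 493 * exp(-0.356*16)
C(16) = 1.656 mg/L


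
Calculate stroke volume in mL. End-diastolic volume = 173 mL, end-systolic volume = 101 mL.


SV = EDV - ESV
SV = 173 - 101
SV = 72 mL


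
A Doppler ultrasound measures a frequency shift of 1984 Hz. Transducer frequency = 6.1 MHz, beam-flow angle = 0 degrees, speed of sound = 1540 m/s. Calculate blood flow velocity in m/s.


v = fd * c / (2 * f0 * cos(theta))
v = 1984 * 1540 / (2 * 6.1000e+06 * cos(0))
v = 0.2504 m/s


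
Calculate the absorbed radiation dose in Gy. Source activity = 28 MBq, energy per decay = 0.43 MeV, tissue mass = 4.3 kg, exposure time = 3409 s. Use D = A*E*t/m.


A = 28 MBq = 2.8000e+07 Bq
E = 0.43 MeV = 6.8886e-14 J
D = A*E*t/m = 2.8000e+07*6.8886e-14*3409/4.3
D = 0.001529 Gy


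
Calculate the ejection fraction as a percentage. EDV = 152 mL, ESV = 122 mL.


SV = EDV - ESV = 152 - 122 = 30 mL
EF = SV/EDV * 100 = 30/152 * 100
EF = 19.74%


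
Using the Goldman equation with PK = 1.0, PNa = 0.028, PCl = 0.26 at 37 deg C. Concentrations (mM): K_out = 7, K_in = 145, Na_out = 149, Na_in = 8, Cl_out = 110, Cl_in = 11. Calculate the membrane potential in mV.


Vm = (RT/F)*ln((PK*Ko + PNa*Nao + PCl*Cli)/(PK*Ki + PNa*Nai + PCl*Clo))
Numer = 14.032, Denom = 173.824
Vm = -67.26 mV


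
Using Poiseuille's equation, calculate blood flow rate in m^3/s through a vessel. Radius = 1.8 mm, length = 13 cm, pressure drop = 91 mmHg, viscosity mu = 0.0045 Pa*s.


Q = pi*r^4*dP / (8*mu*L)
r = 0.0018 m, L = 0.13 m
dP = 91 mmHg = 12132.302 Pa
Q = 8.5494e-05 m^3/s


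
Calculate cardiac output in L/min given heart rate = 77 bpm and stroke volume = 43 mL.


CO = HR * SV
CO = 77 * 43 / 1000
CO = 3.311 L/min


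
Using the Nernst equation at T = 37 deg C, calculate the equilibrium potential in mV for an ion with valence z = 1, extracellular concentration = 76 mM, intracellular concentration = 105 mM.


E = (RT/(zF)) * ln(C_out/C_in)
T = 37 + 273.15 = 310.15 K
E = (8.314 * 310.15 / (1 * 96485)) * ln(76/105)
E = -8.638 mV


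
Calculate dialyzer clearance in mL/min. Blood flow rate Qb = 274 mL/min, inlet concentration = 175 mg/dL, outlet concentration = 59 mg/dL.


K = Qb * (Cb_in - Cb_out) / Cb_in
K = 274 * (175 - 59) / 175
K = 181.6 mL/min


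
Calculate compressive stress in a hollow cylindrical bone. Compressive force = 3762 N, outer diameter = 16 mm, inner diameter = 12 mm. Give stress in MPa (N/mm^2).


A = pi*(r_o^2 - r_i^2)
r_o = 8 mm, r_i = 6 mm
A = 87.9646 mm^2
sigma = F/A = 3762 / 87.9646
sigma = 42.77 MPa


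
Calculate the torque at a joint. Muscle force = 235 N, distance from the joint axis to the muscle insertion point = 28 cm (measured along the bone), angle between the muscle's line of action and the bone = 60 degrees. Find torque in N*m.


Torque = F * d * sin(theta)   (moment arm = d*sin(theta))
d = 28 cm = 0.28 m
Torque = 235 * 0.28 * sin(60)
Torque = 56.98 N*m


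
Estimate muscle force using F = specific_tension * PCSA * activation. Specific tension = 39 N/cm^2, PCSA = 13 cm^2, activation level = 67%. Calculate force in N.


F = sigma * PCSA * activation
F = 39 * 13 * 0.67
F = 339.7 N


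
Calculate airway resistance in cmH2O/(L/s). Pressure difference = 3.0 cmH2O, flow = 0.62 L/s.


R = dP / flow
R = 3.0 / 0.62
R = 4.839 cmH2O/(L/s)


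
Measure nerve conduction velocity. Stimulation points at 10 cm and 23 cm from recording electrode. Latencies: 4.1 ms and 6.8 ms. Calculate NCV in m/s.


Distance = (23 - 10) / 100 = 0.13 m
dt = (6.8 - 4.1) / 1000 = 0.0027 s
NCV = dist / dt = 48.15 m/s


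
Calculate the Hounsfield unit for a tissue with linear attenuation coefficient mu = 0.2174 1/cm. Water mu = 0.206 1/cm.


HU = ((mu_tissue - mu_water) / mu_water) * 1000
HU = ((0.2174 - 0.206) / 0.206) * 1000
HU = 55.34


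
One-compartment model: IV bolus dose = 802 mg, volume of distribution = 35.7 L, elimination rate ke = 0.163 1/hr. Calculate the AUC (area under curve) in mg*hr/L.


C0 = Dose/Vd = 802/35.7 = 22.465 mg/L
AUC = C0/ke = 22.465/0.163
AUC = 137.8 mg*hr/L


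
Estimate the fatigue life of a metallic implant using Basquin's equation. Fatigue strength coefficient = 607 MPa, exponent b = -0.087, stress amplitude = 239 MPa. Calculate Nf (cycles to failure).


sigma_a = sigma_f' * (2Nf)^b
2Nf = (sigma_a/sigma_f')^(1/b)
2Nf = (239/607)^(1/-0.087)
2Nf = 44953.934
Nf = 2.248e+04


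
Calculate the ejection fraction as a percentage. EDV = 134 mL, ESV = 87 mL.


SV = EDV - ESV = 134 - 87 = 47 mL
EF = SV/EDV * 100 = 47/134 * 100
EF = 35.07%


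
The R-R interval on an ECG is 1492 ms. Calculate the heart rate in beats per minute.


HR = 60 / RR_interval(s)
RR = 1492 ms = 1.492 s
HR = 60 / 1.492 = 40.21 bpm


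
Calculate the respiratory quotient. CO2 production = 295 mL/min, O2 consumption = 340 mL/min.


RQ = VCO2 / VO2
RQ = 295 / 340
RQ = 0.8676


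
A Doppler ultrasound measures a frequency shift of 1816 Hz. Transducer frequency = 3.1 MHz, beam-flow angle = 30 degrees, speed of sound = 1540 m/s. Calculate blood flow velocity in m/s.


v = fd * c / (2 * f0 * cos(theta))
v = 1816 * 1540 / (2 * 3.1000e+06 * cos(30))
v = 0.5209 m/s


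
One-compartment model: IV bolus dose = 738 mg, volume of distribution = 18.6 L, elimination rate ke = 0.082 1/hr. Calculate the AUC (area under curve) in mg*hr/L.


C0 = Dose/Vd = 738/18.6 = 39.6774 mg/L
AUC = C0/ke = 39.6774/0.082
AUC = 483.9 mg*hr/L


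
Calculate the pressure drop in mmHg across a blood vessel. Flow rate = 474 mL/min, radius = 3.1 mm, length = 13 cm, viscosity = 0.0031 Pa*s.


dP = 8*mu*L*Q / (pi*r^4)
Q = 474 mL/min = 7.9e-06 m^3/s
dP = 87.786 Pa = 87.786 / 133.322 mmHg = 0.6585 mmHg


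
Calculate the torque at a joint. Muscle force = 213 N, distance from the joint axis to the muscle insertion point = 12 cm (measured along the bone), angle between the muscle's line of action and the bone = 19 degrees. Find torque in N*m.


Torque = F * d * sin(theta)   (moment arm = d*sin(theta))
d = 12 cm = 0.12 m
Torque = 213 * 0.12 * sin(19)
Torque = 8.322 N*m


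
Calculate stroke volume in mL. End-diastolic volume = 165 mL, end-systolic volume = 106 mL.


SV = EDV - ESV
SV = 165 - 106
SV = 59 mL


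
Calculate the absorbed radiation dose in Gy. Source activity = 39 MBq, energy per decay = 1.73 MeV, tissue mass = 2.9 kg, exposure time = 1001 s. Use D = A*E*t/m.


A = 39 MBq = 3.9000e+07 Bq
E = 1.73 MeV = 2.77146e-13 J
D = A*E*t/m = 3.9000e+07*2.77146e-13*1001/2.9
D = 0.003731 Gy


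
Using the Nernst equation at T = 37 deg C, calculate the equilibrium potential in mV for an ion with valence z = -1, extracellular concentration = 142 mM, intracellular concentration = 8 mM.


E = (RT/(zF)) * ln(C_out/C_in)
T = 37 + 273.15 = 310.15 K
E = (8.314 * 310.15 / (-1 * 96485)) * ln(142/8)
E = -76.87 mV


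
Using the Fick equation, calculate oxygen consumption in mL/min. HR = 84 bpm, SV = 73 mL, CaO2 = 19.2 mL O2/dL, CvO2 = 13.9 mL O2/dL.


CO = HR*SV = 84*73/1000 = 6.132 L/min
a-v O2 diff = 19.2 - 13.9 = 5.3 mL/dL
VO2 = CO * (CaO2-CvO2) * 10 dL/L
VO2 = 6.132 * 5.3 * 10
VO2 = 325 mL/min


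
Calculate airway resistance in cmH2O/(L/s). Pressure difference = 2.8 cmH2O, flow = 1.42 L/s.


R = dP / flow
R = 2.8 / 1.42
R = 1.972 cmH2O/(L/s)


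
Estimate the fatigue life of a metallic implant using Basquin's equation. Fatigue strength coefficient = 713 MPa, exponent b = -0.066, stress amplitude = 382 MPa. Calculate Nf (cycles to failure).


sigma_a = sigma_f' * (2Nf)^b
2Nf = (sigma_a/sigma_f')^(1/b)
2Nf = (382/713)^(1/-0.066)
2Nf = 12777.829
Nf = 6389


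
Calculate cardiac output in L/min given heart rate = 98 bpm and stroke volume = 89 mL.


CO = HR * SV
CO = 98 * 89 / 1000
CO = 8.722 L/min


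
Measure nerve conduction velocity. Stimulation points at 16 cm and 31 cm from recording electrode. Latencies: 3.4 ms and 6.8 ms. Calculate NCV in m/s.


Distance = (31 - 16) / 100 = 0.15 m
dt = (6.8 - 3.4) / 1000 = 0.0034 s
NCV = dist / dt = 44.12 m/s


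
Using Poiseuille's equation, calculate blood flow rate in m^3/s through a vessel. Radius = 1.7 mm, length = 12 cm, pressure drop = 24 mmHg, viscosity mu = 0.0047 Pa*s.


Q = pi*r^4*dP / (8*mu*L)
r = 0.0017 m, L = 0.12 m
dP = 24 mmHg = 3199.728 Pa
Q = 1.8608e-05 m^3/s


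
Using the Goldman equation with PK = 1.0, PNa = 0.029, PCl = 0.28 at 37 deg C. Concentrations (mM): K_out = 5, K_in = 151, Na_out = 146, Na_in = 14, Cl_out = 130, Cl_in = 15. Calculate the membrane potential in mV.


Vm = (RT/F)*ln((PK*Ko + PNa*Nao + PCl*Cli)/(PK*Ki + PNa*Nai + PCl*Clo))
Numer = 13.434, Denom = 187.806
Vm = -70.49 mV


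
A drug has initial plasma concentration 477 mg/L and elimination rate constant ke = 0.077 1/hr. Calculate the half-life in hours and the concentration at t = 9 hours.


t_half = ln(2) / ke = 0.693147 / 0.077 = 9.002 hr
C(t) = C0 * exp(-ke*t) = 477 * exp(-0.077*9)
C(9) = 238.5 mg/L


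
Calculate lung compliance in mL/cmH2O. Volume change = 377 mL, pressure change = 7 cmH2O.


C = dV / dP
C = 377 / 7
C = 53.86 mL/cmH2O


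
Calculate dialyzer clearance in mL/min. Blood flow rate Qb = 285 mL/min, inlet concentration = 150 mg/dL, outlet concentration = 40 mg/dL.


K = Qb * (Cb_in - Cb_out) / Cb_in
K = 285 * (150 - 40) / 150
K = 209 mL/min


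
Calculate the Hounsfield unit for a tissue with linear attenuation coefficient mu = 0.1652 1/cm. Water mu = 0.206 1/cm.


HU = ((mu_tissue - mu_water) / mu_water) * 1000
HU = ((0.1652 - 0.206) / 0.206) * 1000
HU = -198.1


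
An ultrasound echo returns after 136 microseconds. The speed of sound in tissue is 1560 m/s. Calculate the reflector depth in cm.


depth = c * t / 2
t = 136 us = 1.3600e-04 s
depth = 1560 * 1.3600e-04 / 2
depth = 0.10608 m = 10.608 cm


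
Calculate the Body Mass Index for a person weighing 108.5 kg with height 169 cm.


BMI = weight / height^2
height = 169 cm = 1.69 m
BMI = 108.5 / 1.69^2
BMI = 37.99 kg/m^2


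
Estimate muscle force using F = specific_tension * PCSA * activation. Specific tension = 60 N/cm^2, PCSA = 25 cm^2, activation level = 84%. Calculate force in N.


F = sigma * PCSA * activation
F = 60 * 25 * 0.84
F = 1260 N


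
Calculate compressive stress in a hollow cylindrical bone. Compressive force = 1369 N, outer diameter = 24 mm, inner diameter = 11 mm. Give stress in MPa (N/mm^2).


A = pi*(r_o^2 - r_i^2)
r_o = 12 mm, r_i = 5.5 mm
A = 357.356 mm^2
sigma = F/A = 1369 / 357.356
sigma = 3.831 MPa


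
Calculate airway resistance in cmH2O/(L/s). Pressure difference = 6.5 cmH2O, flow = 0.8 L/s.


R = dP / flow
R = 6.5 / 0.8
R = 8.125 cmH2O/(L/s)


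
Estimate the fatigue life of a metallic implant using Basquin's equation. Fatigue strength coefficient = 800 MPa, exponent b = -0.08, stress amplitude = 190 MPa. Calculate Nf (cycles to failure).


sigma_a = sigma_f' * (2Nf)^b
2Nf = (sigma_a/sigma_f')^(1/b)
2Nf = (190/800)^(1/-0.08)
2Nf = 63709592
Nf = 3.1855e+07


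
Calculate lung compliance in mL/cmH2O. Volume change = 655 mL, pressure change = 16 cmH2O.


C = dV / dP
C = 655 / 16
C = 40.94 mL/cmH2O


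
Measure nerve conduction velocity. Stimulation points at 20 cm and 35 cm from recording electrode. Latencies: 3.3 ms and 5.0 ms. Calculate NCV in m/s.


Distance = (35 - 20) / 100 = 0.15 m
dt = (5.0 - 3.3) / 1000 = 0.0017 s
NCV = dist / dt = 88.24 m/s


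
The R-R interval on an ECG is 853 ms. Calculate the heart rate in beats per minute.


HR = 60 / RR_interval(s)
RR = 853 ms = 0.853 s
HR = 60 / 0.853 = 70.34 bpm


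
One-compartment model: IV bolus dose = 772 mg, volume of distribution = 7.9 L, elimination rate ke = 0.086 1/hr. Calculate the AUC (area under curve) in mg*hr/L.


C0 = Dose/Vd = 772/7.9 = 97.7215 mg/L
AUC = C0/ke = 97.7215/0.086
AUC = 1136 mg*hr/L


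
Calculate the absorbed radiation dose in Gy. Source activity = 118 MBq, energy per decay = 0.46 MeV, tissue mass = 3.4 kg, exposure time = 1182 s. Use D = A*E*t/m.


A = 118 MBq = 1.1800e+08 Bq
E = 0.46 MeV = 7.3692e-14 J
D = A*E*t/m = 1.1800e+08*7.3692e-14*1182/3.4
D = 0.003023 Gy


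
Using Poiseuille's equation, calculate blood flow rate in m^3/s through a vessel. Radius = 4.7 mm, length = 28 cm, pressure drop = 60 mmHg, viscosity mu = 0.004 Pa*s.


Q = pi*r^4*dP / (8*mu*L)
r = 0.0047 m, L = 0.28 m
dP = 60 mmHg = 7999.32 Pa
Q = 0.001369 m^3/s


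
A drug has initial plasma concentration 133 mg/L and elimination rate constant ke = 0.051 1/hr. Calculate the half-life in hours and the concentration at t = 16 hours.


t_half = ln(2) / ke = 0.693147 / 0.051 = 13.59 hr
C(t) = C0 * exp(-ke*t) = 133 * exp(-0.051*16)
C(16) = 58.81 mg/L


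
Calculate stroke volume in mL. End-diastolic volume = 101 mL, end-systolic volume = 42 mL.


SV = EDV - ESV
SV = 101 - 42
SV = 59 mL


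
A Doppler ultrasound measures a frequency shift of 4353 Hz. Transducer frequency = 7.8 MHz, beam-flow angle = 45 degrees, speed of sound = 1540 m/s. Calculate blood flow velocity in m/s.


v = fd * c / (2 * f0 * cos(theta))
v = 4353 * 1540 / (2 * 7.8000e+06 * cos(45))
v = 0.6077 m/s


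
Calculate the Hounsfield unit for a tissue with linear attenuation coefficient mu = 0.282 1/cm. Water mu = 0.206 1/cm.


HU = ((mu_tissue - mu_water) / mu_water) * 1000
HU = ((0.282 - 0.206) / 0.206) * 1000
HU = 368.9


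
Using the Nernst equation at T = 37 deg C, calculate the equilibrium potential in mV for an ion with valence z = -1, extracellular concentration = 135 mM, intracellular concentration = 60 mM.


E = (RT/(zF)) * ln(C_out/C_in)
T = 37 + 273.15 = 310.15 K
E = (8.314 * 310.15 / (-1 * 96485)) * ln(135/60)
E = -21.67 mV


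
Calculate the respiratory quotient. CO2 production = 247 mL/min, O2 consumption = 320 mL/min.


RQ = VCO2 / VO2
RQ = 247 / 320
RQ = 0.7719


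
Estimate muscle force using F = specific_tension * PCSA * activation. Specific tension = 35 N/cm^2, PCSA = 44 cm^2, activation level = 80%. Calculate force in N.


F = sigma * PCSA * activation
F = 35 * 44 * 0.8
F = 1232 N


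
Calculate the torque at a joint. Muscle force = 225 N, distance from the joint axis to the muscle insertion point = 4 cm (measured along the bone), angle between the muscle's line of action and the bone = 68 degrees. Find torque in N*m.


Torque = F * d * sin(theta)   (moment arm = d*sin(theta))
d = 4 cm = 0.04 m
Torque = 225 * 0.04 * sin(68)
Torque = 8.345 N*m


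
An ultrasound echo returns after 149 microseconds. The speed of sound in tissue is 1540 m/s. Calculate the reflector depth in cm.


depth = c * t / 2
t = 149 us = 1.4900e-04 s
depth = 1540 * 1.4900e-04 / 2
depth = 0.11473 m = 11.473 cm


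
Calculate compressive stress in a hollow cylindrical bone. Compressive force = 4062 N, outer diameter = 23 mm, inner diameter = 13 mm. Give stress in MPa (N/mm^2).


A = pi*(r_o^2 - r_i^2)
r_o = 11.5 mm, r_i = 6.5 mm
A = 282.743 mm^2
sigma = F/A = 4062 / 282.743
sigma = 14.37 MPa


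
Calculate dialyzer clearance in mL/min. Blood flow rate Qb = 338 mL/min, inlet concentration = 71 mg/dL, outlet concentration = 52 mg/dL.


K = Qb * (Cb_in - Cb_out) / Cb_in
K = 338 * (71 - 52) / 71
K = 90.45 mL/min


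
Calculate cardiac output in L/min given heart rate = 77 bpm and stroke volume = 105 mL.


CO = HR * SV
CO = 77 * 105 / 1000
CO = 8.085 L/min


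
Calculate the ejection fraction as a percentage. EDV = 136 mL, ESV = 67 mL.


SV = EDV - ESV = 136 - 67 = 69 mL
EF = SV/EDV * 100 = 69/136 * 100
EF = 50.74%


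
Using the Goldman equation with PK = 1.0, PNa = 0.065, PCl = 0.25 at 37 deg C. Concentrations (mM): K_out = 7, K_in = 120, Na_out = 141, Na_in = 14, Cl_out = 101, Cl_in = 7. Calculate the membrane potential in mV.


Vm = (RT/F)*ln((PK*Ko + PNa*Nao + PCl*Cli)/(PK*Ki + PNa*Nai + PCl*Clo))
Numer = 17.915, Denom = 146.16
Vm = -56.1 mV


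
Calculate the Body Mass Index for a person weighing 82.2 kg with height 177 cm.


BMI = weight / height^2
height = 177 cm = 1.77 m
BMI = 82.2 / 1.77^2
BMI = 26.24 kg/m^2


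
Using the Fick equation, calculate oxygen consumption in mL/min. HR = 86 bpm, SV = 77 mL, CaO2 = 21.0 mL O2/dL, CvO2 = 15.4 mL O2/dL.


CO = HR*SV = 86*77/1000 = 6.622 L/min
a-v O2 diff = 21.0 - 15.4 = 5.6 mL/dL
VO2 = CO * (CaO2-CvO2) * 10 dL/L
VO2 = 6.622 * 5.6 * 10
VO2 = 370.8 mL/min


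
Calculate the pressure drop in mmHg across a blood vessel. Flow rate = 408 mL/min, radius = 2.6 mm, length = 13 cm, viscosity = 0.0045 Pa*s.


dP = 8*mu*L*Q / (pi*r^4)
Q = 408 mL/min = 6.8e-06 m^3/s
dP = 221.672 Pa = 221.672 / 133.322 mmHg = 1.663 mmHg


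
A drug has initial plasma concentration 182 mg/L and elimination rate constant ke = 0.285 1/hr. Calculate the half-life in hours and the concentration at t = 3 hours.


t_half = ln(2) / ke = 0.693147 / 0.285 = 2.432 hr
C(t) = C0 * exp(-ke*t) = 182 * exp(-0.285*3)
C(3) = 77.4 mg/L


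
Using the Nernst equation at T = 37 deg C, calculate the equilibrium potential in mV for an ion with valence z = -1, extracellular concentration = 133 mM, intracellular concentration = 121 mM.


E = (RT/(zF)) * ln(C_out/C_in)
T = 37 + 273.15 = 310.15 K
E = (8.314 * 310.15 / (-1 * 96485)) * ln(133/121)
E = -2.527 mV


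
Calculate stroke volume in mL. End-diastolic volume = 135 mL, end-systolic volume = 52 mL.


SV = EDV - ESV
SV = 135 - 52
SV = 83 mL


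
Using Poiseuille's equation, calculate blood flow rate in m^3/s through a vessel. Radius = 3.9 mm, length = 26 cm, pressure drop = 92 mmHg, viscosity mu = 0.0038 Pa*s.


Q = pi*r^4*dP / (8*mu*L)
r = 0.0039 m, L = 0.26 m
dP = 92 mmHg = 12265.624 Pa
Q = 0.001128 m^3/s


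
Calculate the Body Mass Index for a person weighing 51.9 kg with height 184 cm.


BMI = weight / height^2
height = 184 cm = 1.84 m
BMI = 51.9 / 1.84^2
BMI = 15.33 kg/m^2


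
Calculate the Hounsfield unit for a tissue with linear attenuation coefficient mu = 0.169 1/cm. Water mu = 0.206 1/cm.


HU = ((mu_tissue - mu_water) / mu_water) * 1000
HU = ((0.169 - 0.206) / 0.206) * 1000
HU = -179.6


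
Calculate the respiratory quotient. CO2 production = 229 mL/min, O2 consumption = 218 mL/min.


RQ = VCO2 / VO2
RQ = 229 / 218
RQ = 1.05


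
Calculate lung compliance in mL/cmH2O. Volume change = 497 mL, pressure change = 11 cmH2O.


C = dV / dP
C = 497 / 11
C = 45.18 mL/cmH2O


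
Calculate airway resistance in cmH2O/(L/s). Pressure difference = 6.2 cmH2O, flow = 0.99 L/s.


R = dP / flow
R = 6.2 / 0.99
R = 6.263 cmH2O/(L/s)


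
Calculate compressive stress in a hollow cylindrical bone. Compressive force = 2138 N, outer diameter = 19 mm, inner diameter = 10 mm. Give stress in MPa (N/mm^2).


A = pi*(r_o^2 - r_i^2)
r_o = 9.5 mm, r_i = 5 mm
A = 204.989 mm^2
sigma = F/A = 2138 / 204.989
sigma = 10.43 MPa


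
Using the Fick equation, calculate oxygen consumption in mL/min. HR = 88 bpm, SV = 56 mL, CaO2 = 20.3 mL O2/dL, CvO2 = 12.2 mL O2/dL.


CO = HR*SV = 88*56/1000 = 4.928 L/min
a-v O2 diff = 20.3 - 12.2 = 8.1 mL/dL
VO2 = CO * (CaO2-CvO2) * 10 dL/L
VO2 = 4.928 * 8.1 * 10
VO2 = 399.2 mL/min


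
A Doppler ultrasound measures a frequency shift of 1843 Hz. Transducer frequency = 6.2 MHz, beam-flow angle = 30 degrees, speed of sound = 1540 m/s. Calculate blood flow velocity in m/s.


v = fd * c / (2 * f0 * cos(theta))
v = 1843 * 1540 / (2 * 6.2000e+06 * cos(30))
v = 0.2643 m/s


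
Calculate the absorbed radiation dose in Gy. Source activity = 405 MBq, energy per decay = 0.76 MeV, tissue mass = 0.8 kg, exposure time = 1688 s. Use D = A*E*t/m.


A = 405 MBq = 4.0500e+08 Bq
E = 0.76 MeV = 1.21752e-13 J
D = A*E*t/m = 4.0500e+08*1.21752e-13*1688/0.8
D = 0.104 Gy


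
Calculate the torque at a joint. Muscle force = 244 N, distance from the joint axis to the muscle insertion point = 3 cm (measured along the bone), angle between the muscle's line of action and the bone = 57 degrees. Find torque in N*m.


Torque = F * d * sin(theta)   (moment arm = d*sin(theta))
d = 3 cm = 0.03 m
Torque = 244 * 0.03 * sin(57)
Torque = 6.139 N*m


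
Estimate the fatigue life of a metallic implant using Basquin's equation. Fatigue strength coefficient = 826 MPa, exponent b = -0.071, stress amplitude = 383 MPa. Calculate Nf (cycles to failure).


sigma_a = sigma_f' * (2Nf)^b
2Nf = (sigma_a/sigma_f')^(1/b)
2Nf = (383/826)^(1/-0.071)
2Nf = 50250.998
Nf = 2.513e+04


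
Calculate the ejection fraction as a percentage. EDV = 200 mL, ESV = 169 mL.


SV = EDV - ESV = 200 - 169 = 31 mL
EF = SV/EDV * 100 = 31/200 * 100
EF = 15.5%


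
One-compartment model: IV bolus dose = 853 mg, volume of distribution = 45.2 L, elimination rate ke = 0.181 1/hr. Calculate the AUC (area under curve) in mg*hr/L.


C0 = Dose/Vd = 853/45.2 = 18.8717 mg/L
AUC = C0/ke = 18.8717/0.181
AUC = 104.3 mg*hr/L


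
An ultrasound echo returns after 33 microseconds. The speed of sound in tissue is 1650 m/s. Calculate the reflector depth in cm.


depth = c * t / 2
t = 33 us = 3.3000e-05 s
depth = 1650 * 3.3000e-05 / 2
depth = 0.027225 m = 2.7225 cm


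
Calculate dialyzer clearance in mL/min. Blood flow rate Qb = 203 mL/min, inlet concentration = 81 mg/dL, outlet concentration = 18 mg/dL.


K = Qb * (Cb_in - Cb_out) / Cb_in
K = 203 * (81 - 18) / 81
K = 157.9 mL/min


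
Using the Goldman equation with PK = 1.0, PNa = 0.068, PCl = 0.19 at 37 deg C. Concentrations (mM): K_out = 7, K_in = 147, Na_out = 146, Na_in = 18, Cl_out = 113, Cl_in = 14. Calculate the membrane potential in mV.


Vm = (RT/F)*ln((PK*Ko + PNa*Nao + PCl*Cli)/(PK*Ki + PNa*Nai + PCl*Clo))
Numer = 19.588, Denom = 169.694
Vm = -57.7 mV


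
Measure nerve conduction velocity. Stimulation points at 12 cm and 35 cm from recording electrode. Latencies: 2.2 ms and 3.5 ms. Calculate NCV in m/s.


Distance = (35 - 12) / 100 = 0.23 m
dt = (3.5 - 2.2) / 1000 = 0.0013 s
NCV = dist / dt = 176.9 m/s


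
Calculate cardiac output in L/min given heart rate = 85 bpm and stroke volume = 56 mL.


CO = HR * SV
CO = 85 * 56 / 1000
CO = 4.76 L/min


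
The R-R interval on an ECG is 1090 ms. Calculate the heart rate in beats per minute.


HR = 60 / RR_interval(s)
RR = 1090 ms = 1.09 s
HR = 60 / 1.09 = 55.05 bpm


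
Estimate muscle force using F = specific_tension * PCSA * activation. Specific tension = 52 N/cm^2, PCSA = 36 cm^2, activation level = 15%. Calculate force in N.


F = sigma * PCSA * activation
F = 52 * 36 * 0.15
F = 280.8 N


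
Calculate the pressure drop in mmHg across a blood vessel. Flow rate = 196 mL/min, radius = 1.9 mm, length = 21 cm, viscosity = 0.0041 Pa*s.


dP = 8*mu*L*Q / (pi*r^4)
Q = 196 mL/min = 3.26667e-06 m^3/s
dP = 549.584 Pa = 549.584 / 133.322 mmHg = 4.122 mmHg


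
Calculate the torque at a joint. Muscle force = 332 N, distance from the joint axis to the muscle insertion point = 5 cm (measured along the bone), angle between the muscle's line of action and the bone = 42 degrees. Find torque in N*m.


Torque = F * d * sin(theta)   (moment arm = d*sin(theta))
d = 5 cm = 0.05 m
Torque = 332 * 0.05 * sin(42)
Torque = 11.11 N*m


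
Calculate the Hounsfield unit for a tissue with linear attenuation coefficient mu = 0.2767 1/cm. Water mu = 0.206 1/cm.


HU = ((mu_tissue - mu_water) / mu_water) * 1000
HU = ((0.2767 - 0.206) / 0.206) * 1000
HU = 343.2


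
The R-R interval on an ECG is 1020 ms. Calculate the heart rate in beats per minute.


HR = 60 / RR_interval(s)
RR = 1020 ms = 1.02 s
HR = 60 / 1.02 = 58.82 bpm


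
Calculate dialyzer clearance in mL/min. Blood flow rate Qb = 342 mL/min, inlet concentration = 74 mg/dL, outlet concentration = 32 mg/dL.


K = Qb * (Cb_in - Cb_out) / Cb_in
K = 342 * (74 - 32) / 74
K = 194.1 mL/min


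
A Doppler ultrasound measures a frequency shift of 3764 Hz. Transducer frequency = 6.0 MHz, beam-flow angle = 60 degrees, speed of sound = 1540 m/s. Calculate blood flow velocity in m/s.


v = fd * c / (2 * f0 * cos(theta))
v = 3764 * 1540 / (2 * 6.0000e+06 * cos(60))
v = 0.9661 m/s


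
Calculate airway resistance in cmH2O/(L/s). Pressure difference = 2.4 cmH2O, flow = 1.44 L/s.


R = dP / flow
R = 2.4 / 1.44
R = 1.667 cmH2O/(L/s)


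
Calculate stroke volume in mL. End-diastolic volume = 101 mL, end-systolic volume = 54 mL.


SV = EDV - ESV
SV = 101 - 54
SV = 47 mL


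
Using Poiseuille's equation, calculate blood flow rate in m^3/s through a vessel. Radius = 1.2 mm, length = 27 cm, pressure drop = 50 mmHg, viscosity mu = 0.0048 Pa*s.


Q = pi*r^4*dP / (8*mu*L)
r = 0.0012 m, L = 0.27 m
dP = 50 mmHg = 6666.1 Pa
Q = 4.1884e-06 m^3/s


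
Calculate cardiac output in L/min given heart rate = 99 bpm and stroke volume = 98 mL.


CO = HR * SV
CO = 99 * 98 / 1000
CO = 9.702 L/min


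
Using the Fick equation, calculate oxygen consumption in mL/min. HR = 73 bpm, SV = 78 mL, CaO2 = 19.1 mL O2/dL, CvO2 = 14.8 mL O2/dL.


CO = HR*SV = 73*78/1000 = 5.694 L/min
a-v O2 diff = 19.1 - 14.8 = 4.3 mL/dL
VO2 = CO * (CaO2-CvO2) * 10 dL/L
VO2 = 5.694 * 4.3 * 10
VO2 = 244.8 mL/min


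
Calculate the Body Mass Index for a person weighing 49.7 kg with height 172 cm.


BMI = weight / height^2
height = 172 cm = 1.72 m
BMI = 49.7 / 1.72^2
BMI = 16.8 kg/m^2


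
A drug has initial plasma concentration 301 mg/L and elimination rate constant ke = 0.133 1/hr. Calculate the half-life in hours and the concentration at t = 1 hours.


t_half = ln(2) / ke = 0.693147 / 0.133 = 5.212 hr
C(t) = C0 * exp(-ke*t) = 301 * exp(-0.133*1)
C(1) = 263.5 mg/L


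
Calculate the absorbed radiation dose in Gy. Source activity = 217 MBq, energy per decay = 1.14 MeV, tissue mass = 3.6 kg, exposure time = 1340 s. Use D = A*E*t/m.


A = 217 MBq = 2.1700e+08 Bq
E = 1.14 MeV = 1.82628e-13 J
D = A*E*t/m = 2.1700e+08*1.82628e-13*1340/3.6
D = 0.01475 Gy


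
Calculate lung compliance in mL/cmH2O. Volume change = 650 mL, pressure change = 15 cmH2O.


C = dV / dP
C = 650 / 15
C = 43.33 mL/cmH2O


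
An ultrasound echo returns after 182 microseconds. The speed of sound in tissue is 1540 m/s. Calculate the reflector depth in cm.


depth = c * t / 2
t = 182 us = 1.8200e-04 s
depth = 1540 * 1.8200e-04 / 2
depth = 0.14014 m = 14.014 cm


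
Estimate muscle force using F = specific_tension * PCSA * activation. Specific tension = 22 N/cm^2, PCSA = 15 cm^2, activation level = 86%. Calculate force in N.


F = sigma * PCSA * activation
F = 22 * 15 * 0.86
F = 283.8 N


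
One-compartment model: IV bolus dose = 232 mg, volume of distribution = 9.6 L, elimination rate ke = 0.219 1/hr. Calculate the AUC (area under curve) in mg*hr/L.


C0 = Dose/Vd = 232/9.6 = 24.1667 mg/L
AUC = C0/ke = 24.1667/0.219
AUC = 110.4 mg*hr/L


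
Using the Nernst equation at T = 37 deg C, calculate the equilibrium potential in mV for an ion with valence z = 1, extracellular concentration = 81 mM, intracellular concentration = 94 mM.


E = (RT/(zF)) * ln(C_out/C_in)
T = 37 + 273.15 = 310.15 K
E = (8.314 * 310.15 / (1 * 96485)) * ln(81/94)
E = -3.978 mV


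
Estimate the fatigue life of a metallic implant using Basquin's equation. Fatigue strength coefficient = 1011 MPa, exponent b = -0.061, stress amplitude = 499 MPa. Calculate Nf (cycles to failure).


sigma_a = sigma_f' * (2Nf)^b
2Nf = (sigma_a/sigma_f')^(1/b)
2Nf = (499/1011)^(1/-0.061)
2Nf = 106428.8
Nf = 5.321e+04


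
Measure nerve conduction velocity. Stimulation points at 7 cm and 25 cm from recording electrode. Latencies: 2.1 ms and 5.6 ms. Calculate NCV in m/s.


Distance = (25 - 7) / 100 = 0.18 m
dt = (5.6 - 2.1) / 1000 = 0.0035 s
NCV = dist / dt = 51.43 m/s


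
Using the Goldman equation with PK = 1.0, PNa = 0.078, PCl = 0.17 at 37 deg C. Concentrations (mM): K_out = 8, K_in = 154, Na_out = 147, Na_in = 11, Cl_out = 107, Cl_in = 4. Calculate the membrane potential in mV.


Vm = (RT/F)*ln((PK*Ko + PNa*Nao + PCl*Cli)/(PK*Ki + PNa*Nai + PCl*Clo))
Numer = 20.146, Denom = 173.048
Vm = -57.47 mV


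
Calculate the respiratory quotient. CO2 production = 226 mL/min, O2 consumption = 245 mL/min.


RQ = VCO2 / VO2
RQ = 226 / 245
RQ = 0.9224


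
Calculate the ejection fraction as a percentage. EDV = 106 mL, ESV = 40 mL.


SV = EDV - ESV = 106 - 40 = 66 mL
EF = SV/EDV * 100 = 66/106 * 100
EF = 62.26%


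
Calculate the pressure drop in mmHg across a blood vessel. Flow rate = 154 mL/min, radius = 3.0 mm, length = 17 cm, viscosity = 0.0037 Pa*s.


dP = 8*mu*L*Q / (pi*r^4)
Q = 154 mL/min = 2.56667e-06 m^3/s
dP = 50.7546 Pa = 50.7546 / 133.322 mmHg = 0.3807 mmHg


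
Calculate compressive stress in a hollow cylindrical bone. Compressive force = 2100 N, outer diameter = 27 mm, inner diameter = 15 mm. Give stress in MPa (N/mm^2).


A = pi*(r_o^2 - r_i^2)
r_o = 13.5 mm, r_i = 7.5 mm
A = 395.841 mm^2
sigma = F/A = 2100 / 395.841
sigma = 5.305 MPa


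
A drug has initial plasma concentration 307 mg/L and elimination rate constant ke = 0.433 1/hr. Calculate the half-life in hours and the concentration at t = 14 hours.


t_half = ln(2) / ke = 0.693147 / 0.433 = 1.601 hr
C(t) = C0 * exp(-ke*t) = 307 * exp(-0.433*14)
C(14) = 0.7152 mg/L


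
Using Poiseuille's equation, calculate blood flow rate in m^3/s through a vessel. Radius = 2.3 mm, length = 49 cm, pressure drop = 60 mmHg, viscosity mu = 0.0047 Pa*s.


Q = pi*r^4*dP / (8*mu*L)
r = 0.0023 m, L = 0.49 m
dP = 60 mmHg = 7999.32 Pa
Q = 3.8171e-05 m^3/s


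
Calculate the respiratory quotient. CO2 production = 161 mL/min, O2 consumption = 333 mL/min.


RQ = VCO2 / VO2
RQ = 161 / 333
RQ = 0.4835


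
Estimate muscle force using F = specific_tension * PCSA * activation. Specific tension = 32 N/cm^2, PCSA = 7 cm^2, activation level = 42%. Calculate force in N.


F = sigma * PCSA * activation
F = 32 * 7 * 0.42
F = 94.08 N


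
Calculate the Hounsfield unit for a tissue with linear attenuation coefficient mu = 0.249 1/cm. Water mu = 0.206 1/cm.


HU = ((mu_tissue - mu_water) / mu_water) * 1000
HU = ((0.249 - 0.206) / 0.206) * 1000
HU = 208.7


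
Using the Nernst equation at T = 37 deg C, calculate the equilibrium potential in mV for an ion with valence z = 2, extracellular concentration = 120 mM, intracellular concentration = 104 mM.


E = (RT/(zF)) * ln(C_out/C_in)
T = 37 + 273.15 = 310.15 K
E = (8.314 * 310.15 / (2 * 96485)) * ln(120/104)
E = 1.912 mV


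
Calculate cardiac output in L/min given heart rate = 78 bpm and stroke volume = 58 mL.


CO = HR * SV
CO = 78 * 58 / 1000
CO = 4.524 L/min


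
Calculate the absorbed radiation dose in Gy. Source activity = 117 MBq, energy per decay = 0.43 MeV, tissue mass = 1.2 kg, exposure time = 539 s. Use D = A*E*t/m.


A = 117 MBq = 1.1700e+08 Bq
E = 0.43 MeV = 6.8886e-14 J
D = A*E*t/m = 1.1700e+08*6.8886e-14*539/1.2
D = 0.00362 Gy


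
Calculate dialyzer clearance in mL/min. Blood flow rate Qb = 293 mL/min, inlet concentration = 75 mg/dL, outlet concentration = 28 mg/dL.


K = Qb * (Cb_in - Cb_out) / Cb_in
K = 293 * (75 - 28) / 75
K = 183.6 mL/min


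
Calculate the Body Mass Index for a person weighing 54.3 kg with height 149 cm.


BMI = weight / height^2
height = 149 cm = 1.49 m
BMI = 54.3 / 1.49^2
BMI = 24.46 kg/m^2


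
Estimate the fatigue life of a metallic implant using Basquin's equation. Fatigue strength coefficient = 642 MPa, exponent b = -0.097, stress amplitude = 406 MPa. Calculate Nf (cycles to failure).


sigma_a = sigma_f' * (2Nf)^b
2Nf = (sigma_a/sigma_f')^(1/b)
2Nf = (406/642)^(1/-0.097)
2Nf = 112.62612
Nf = 56.31


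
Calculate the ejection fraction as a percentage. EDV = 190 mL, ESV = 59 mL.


SV = EDV - ESV = 190 - 59 = 131 mL
EF = SV/EDV * 100 = 131/190 * 100
EF = 68.95%


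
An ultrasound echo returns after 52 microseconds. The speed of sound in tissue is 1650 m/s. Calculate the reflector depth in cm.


depth = c * t / 2
t = 52 us = 5.2000e-05 s
depth = 1650 * 5.2000e-05 / 2
depth = 0.0429 m = 4.29 cm


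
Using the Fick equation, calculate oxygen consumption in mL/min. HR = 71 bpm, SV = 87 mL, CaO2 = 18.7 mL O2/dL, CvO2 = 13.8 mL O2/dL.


CO = HR*SV = 71*87/1000 = 6.177 L/min
a-v O2 diff = 18.7 - 13.8 = 4.9 mL/dL
VO2 = CO * (CaO2-CvO2) * 10 dL/L
VO2 = 6.177 * 4.9 * 10
VO2 = 302.7 mL/min


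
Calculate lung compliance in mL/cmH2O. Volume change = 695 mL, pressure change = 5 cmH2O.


C = dV / dP
C = 695 / 5
C = 139 mL/cmH2O


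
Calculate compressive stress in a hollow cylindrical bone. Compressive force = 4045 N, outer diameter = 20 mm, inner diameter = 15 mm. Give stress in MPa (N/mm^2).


A = pi*(r_o^2 - r_i^2)
r_o = 10 mm, r_i = 7.5 mm
A = 137.445 mm^2
sigma = F/A = 4045 / 137.445
sigma = 29.43 MPa
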